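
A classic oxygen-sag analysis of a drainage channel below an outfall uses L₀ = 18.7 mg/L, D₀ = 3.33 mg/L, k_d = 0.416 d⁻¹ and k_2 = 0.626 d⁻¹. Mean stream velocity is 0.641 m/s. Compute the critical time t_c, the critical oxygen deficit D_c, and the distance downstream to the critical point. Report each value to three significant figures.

t_c ≈ 1.50 d; D_c ≈ 6.67 mg/L; x_c ≈ 82.9 km

t_c = [1/(k_2−k_d)] ln[(k_2/k_d)(1 − D₀(k_2−k_d)/(k_d L₀))]
= [1/(0.626−0.416)] ln[(0.626/0.416)(1 − 3.33×0.2100/(0.416×18.7))]
= (1/0.2100) ln[1.505 × 0.9101] = 4.762 × ln(1.370) = 4.762 × 0.3145 = 1.497 d.
L(t_c) = L₀ e^(−k_d t_c) = 18.7 × 0.5364 = 10.03 mg/L, and at the critical point k_2 D_c = k_d L, so D_c = (0.416/0.626) × 10.03 = 6.665 mg/L.
x_c = v t_c = 0.641 m/s × 1.497 d × 86400 s/d = 82930 m ≈ 82.9 km.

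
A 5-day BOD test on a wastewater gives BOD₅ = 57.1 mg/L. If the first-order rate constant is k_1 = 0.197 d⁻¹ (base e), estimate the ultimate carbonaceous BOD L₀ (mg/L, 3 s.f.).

BOD₅ = L₀(1 − e^(−5k_1)) ⇒ L₀ = BOD₅ / (1 − e^(−5×0.197))
= 57.1 / (1 − 0.3734) = 57.1 / 0.6266 = 91.13 mg/L.

L₀ ≈ 91.1 mg/L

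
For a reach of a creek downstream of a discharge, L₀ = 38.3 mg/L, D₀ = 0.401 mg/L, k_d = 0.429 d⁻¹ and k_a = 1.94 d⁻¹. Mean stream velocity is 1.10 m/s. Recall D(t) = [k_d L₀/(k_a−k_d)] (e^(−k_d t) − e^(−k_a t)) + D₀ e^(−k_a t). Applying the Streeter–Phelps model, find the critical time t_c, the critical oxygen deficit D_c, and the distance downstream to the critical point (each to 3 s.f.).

t_c ≈ 0.974 d; D_c ≈ 5.58 mg/L; x_c ≈ 92.5 km

With k_a/k_d = 4.522 and 1 − D₀(k_a−k_d)/(k_d L₀) = 0.9631,
t_c = ln(4.522 × 0.9631) / (1.94 − 0.429) = ln(4.355) / 1.511 = 1.471/1.511 = 0.9738 d.
D_c = (k_d/k_a) L₀ e^(−k_d t_c) = (0.429/1.94) × 38.3 × e^(−0.429×0.9738) = 0.2211 × 38.3 × 0.6585 = 5.577 mg/L.
x_c = v t_c = 1.10 m/s × 0.9738 d × 86400 s/d = 92550 m ≈ 92.5 km.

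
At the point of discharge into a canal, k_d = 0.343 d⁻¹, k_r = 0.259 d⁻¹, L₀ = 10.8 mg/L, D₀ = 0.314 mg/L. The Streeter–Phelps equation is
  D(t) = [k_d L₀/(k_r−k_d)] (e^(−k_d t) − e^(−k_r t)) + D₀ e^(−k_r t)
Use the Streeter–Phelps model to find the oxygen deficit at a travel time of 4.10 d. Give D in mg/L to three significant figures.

D ≈ 4.55 mg/L

k_d L₀/(k_r−k_d) = 0.343×10.8/(0.259−0.343) = 3.704/-0.08400 = -44.10 mg/L.
e^(−k_d t) = e^(−0.343×4.100) = 0.2450; e^(−k_r t) = e^(−0.259×4.100) = 0.3458.
D = -44.10 × (0.2450 − 0.3458) + 0.314 × 0.3458 = 4.443 + 0.1086 = 4.552 mg/L.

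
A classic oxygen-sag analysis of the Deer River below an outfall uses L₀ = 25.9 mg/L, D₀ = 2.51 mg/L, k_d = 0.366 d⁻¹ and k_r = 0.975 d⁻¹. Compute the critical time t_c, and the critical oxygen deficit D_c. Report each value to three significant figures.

t_c = [1/(k_r−k_d)] ln[(k_r/k_d)(1 − D₀(k_r−k_d)/(k_d L₀))]
= [1/(0.975−0.366)] ln[(0.975/0.366)(1 − 2.51×0.6090/(0.366×25.9))]
= (1/0.6090) ln[2.664 × 0.8387] = 1.642 × ln(2.234) = 1.642 × 0.8040 = 1.320 d.
L(t_c) = L₀ e^(−k_d t_c) = 25.9 × 0.6168 = 15.98 mg/L, and at the critical point k_r D_c = k_d L, so D_c = (0.366/0.975) × 15.98 = 5.997 mg/L.

t_c ≈ 1.32 d; D_c ≈ 6.00 mg/L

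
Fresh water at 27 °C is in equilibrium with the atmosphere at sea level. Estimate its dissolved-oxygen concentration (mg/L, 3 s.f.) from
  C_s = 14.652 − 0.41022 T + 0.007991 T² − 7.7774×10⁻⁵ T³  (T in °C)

C_s ≈ 7.87 mg/L

C_s = 14.652 − 0.41022×27 + 0.007991×27² − 7.7774×10⁻⁵×27³ = 7.871 mg/L.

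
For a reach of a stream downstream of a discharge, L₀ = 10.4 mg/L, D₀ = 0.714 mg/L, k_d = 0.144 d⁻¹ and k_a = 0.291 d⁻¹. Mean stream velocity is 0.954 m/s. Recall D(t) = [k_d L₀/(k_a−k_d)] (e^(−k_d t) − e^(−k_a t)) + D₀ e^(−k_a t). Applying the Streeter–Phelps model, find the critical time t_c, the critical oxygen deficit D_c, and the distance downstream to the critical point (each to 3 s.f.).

t_c ≈ 4.29 d; D_c ≈ 2.77 mg/L; x_c ≈ 354 km

At the critical point dD/dt = 0, so k_d L₀ e^(−k_d t) = k_a D. Substituting D(t) from the Streeter–Phelps equation and solving for t gives
t_c = ln[(k_a/k_d)(1 − D₀(k_a−k_d)/(k_d L₀))] / (k_a−k_d).
Here k_a−k_d = 0.1470 d⁻¹ and 1 − D₀(k_a−k_d)/(k_d L₀) = 1 − 0.714×0.1470/(0.144×10.4) = 0.9299, so
t_c = ln(2.021 × 0.9299) / 0.1470 = 0.6308 / 0.1470 = 4.291 d.
D_c = (k_d/k_a) L₀ e^(−k_d t_c) = (0.144/0.291) × 10.4 × e^(−0.144×4.291) = 0.4948 × 10.4 × 0.5390 = 2.774 mg/L.
x_c = v t_c = 0.954 m/s × 4.291 d × 86400 s/d = 353700 m ≈ 354 km.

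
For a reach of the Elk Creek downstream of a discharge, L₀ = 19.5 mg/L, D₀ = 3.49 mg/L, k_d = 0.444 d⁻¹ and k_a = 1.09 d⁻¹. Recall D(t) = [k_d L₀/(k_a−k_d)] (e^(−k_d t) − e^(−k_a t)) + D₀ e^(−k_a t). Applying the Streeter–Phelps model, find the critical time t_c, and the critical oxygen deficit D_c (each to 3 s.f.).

At the critical point dD/dt = 0, so k_d L₀ e^(−k_d t) = k_a D. Substituting D(t) from the Streeter–Phelps equation and solving for t gives
t_c = ln[(k_a/k_d)(1 − D₀(k_a−k_d)/(k_d L₀))] / (k_a−k_d).
Here k_a−k_d = 0.6460 d⁻¹ and 1 − D₀(k_a−k_d)/(k_d L₀) = 1 − 3.49×0.6460/(0.444×19.5) = 0.7396, so
t_c = ln(2.455 × 0.7396) / 0.6460 = 0.5965 / 0.6460 = 0.9233 d.
L(t_c) = L₀ e^(−k_d t_c) = 19.5 × 0.6637 = 12.94 mg/L, and at the critical point k_a D_c = k_d L, so D_c = (0.444/1.09) × 12.94 = 5.272 mg/L.

t_c ≈ 0.923 d; D_c ≈ 5.27 mg/L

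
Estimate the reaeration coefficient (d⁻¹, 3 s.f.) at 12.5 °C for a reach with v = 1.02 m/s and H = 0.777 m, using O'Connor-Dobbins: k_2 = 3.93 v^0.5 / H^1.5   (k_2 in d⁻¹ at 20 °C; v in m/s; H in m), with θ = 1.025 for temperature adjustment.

k_2(20) = 3.93 × 1.02^0.5 / 0.777^1.5 = 3.93 × 1.010 / 0.6849 = 5.795 d⁻¹.
k_2(12.5) = 5.795 × 1.025^(12.5−20) = 5.795 × 0.8309 = 4.815 d⁻¹.

k_2 ≈ 4.82 d⁻¹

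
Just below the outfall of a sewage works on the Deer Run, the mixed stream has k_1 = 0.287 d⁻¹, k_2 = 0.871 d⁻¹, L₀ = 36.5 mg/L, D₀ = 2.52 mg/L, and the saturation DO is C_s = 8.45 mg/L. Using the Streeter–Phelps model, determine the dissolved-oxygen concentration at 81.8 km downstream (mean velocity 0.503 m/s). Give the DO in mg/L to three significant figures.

Travel time t = x/v = 81.8 km / (0.503 m/s) = 81800 m / 0.503 m/s = 162600 s = 1.882 d.
k_1 L₀/(k_2−k_1) = 0.287×36.5/(0.871−0.287) = 10.48/0.5840 = 17.94 mg/L.
e^(−k_1 t) = e^(−0.287×1.882) = 0.5826; e^(−k_2 t) = e^(−0.871×1.882) = 0.1941.
D = 17.94 × (0.5826 − 0.1941) + 2.52 × 0.1941 = 6.969 + 0.4891 = 7.459 mg/L.
DO = C_s − D = 8.45 − 7.459 = 0.9915 mg/L.

DO ≈ 0.991 mg/L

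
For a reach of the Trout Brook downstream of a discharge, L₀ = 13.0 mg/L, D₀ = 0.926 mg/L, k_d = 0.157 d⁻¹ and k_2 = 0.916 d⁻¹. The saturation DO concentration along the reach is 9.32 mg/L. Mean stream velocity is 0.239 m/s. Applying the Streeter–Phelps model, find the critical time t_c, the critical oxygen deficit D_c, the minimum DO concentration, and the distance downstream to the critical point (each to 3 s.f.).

With k_2/k_d = 5.834 and 1 − D₀(k_2−k_d)/(k_d L₀) = 0.6556,
t_c = ln(5.834 × 0.6556) / (0.916 − 0.157) = ln(3.825) / 0.7590 = 1.342/0.7590 = 1.768 d.
L(t_c) = L₀ e^(−k_d t_c) = 13.0 × 0.7577 = 9.850 mg/L, and at the critical point k_2 D_c = k_d L, so D_c = (0.157/0.916) × 9.850 = 1.688 mg/L.
Minimum DO = C_s − D_c = 9.32 − 1.688 = 7.632 mg/L.
x_c = v t_c = 0.239 m/s × 1.768 d × 86400 s/d = 36500 m ≈ 36.5 km.

t_c ≈ 1.77 d; D_c ≈ 1.69 mg/L; min DO ≈ 7.63 mg/L; x_c ≈ 36.5 km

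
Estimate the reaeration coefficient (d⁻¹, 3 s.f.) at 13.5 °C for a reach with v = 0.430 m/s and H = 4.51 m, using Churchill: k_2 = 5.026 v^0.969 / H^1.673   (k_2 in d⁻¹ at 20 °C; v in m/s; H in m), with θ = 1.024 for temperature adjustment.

k_2(20) = 5.026 × 0.430^0.969 / 4.51^1.673 = 5.026 × 0.4414 / 12.43 = 0.1785 d⁻¹.
k_2(13.5) = 0.1785 × 1.024^(13.5−20) = 0.1785 × 0.8571 = 0.1530 d⁻¹.

k_2 ≈ 0.153 d⁻¹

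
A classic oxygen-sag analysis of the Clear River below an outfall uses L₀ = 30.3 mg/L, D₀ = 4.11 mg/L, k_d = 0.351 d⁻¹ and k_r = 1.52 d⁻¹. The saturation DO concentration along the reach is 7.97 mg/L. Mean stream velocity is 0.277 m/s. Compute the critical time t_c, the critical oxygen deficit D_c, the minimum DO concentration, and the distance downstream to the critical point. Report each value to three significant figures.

t_c = [1/(k_r−k_d)] ln[(k_r/k_d)(1 − D₀(k_r−k_d)/(k_d L₀))]
= [1/(1.52−0.351)] ln[(1.52/0.351)(1 − 4.11×1.169/(0.351×30.3))]
= (1/1.169) ln[4.330 × 0.5482] = 0.8554 × ln(2.374) = 0.8554 × 0.8646 = 0.7396 d.
D_c = (k_d/k_r) L₀ e^(−k_d t_c) = (0.351/1.52) × 30.3 × e^(−0.351×0.7396) = 0.2309 × 30.3 × 0.7713 = 5.397 mg/L.
Minimum DO = C_s − D_c = 7.97 − 5.397 = 2.573 mg/L.
x_c = v t_c = 0.277 m/s × 0.7396 d × 86400 s/d = 17700 m ≈ 17.7 km.

t_c ≈ 0.740 d; D_c ≈ 5.40 mg/L; min DO ≈ 2.57 mg/L; x_c ≈ 17.7 km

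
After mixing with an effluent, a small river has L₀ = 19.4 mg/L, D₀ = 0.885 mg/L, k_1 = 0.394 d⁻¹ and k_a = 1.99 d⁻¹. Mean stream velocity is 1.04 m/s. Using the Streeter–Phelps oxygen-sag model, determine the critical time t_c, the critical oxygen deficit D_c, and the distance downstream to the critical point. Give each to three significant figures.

At the critical point dD/dt = 0, so k_1 L₀ e^(−k_1 t) = k_a D. Substituting D(t) from the Streeter–Phelps equation and solving for t gives
t_c = ln[(k_a/k_1)(1 − D₀(k_a−k_1)/(k_1 L₀))] / (k_a−k_1).
Here k_a−k_1 = 1.596 d⁻¹ and 1 − D₀(k_a−k_1)/(k_1 L₀) = 1 − 0.885×1.596/(0.394×19.4) = 0.8152, so
t_c = ln(5.051 × 0.8152) / 1.596 = 1.415 / 1.596 = 0.8867 d.
L(t_c) = L₀ e^(−k_1 t_c) = 19.4 × 0.7051 = 13.68 mg/L, and at the critical point k_a D_c = k_1 L, so D_c = (0.394/1.99) × 13.68 = 2.708 mg/L.
x_c = v t_c = 1.04 m/s × 0.8867 d × 86400 s/d = 79680 m ≈ 79.7 km.

t_c ≈ 0.887 d; D_c ≈ 2.71 mg/L; x_c ≈ 79.7 km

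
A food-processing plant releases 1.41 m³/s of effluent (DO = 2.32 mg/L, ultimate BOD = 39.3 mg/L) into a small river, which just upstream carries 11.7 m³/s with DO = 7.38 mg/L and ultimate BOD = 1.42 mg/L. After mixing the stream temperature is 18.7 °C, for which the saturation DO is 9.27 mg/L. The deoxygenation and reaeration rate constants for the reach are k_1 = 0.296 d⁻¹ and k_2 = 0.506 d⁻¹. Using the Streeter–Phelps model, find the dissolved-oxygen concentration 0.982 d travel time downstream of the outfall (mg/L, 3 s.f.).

Mixed DO = (11.7×7.38 + 1.41×2.32)/(11.7+1.41) = 89.62/13.11 = 6.836 mg/L.
Mixed L₀ = (11.7×1.42 + 1.41×39.3)/(13.11) = 72.03/13.11 = 5.494 mg/L.
Initial deficit D₀ = C_s − DO₀ = 9.27 − 6.836 = 2.434 mg/L.
D(0.982) = [0.296×5.494/(0.506−0.296)](e^(−0.296×0.982) − e^(−0.506×0.982)) + 2.434 e^(−0.506×0.982)
= 7.744 × (0.7478 − 0.6084) + 2.434 × 0.6084 = 2.560 mg/L.
DO = 9.27 − 2.560 = 6.710 mg/L.

DO ≈ 6.71 mg/L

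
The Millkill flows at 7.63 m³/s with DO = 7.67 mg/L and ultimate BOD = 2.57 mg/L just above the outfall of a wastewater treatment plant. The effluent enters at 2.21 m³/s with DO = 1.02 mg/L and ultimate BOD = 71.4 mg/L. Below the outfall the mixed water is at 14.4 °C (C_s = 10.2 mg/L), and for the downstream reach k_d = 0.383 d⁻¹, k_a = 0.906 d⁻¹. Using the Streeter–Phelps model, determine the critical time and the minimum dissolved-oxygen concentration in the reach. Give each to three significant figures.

Mixed DO = (7.63×7.67 + 2.21×1.02)/(7.63+2.21) = 60.78/9.840 = 6.176 mg/L.
Mixed L₀ = (7.63×2.57 + 2.21×71.4)/(9.840) = 177.4/9.840 = 18.03 mg/L.
Initial deficit D₀ = C_s − DO₀ = 10.2 − 6.176 = 4.024 mg/L.
t_c = (1/0.5230) ln[(0.906/0.383)(1 − 4.024×0.5230/(0.383×18.03))] = 1.912 × ln(1.645) = 0.9513 d.
D_c = (0.383/0.906) × 18.03 × e^(−0.383×0.9513) = 0.4227 × 18.03 × 0.6947 = 5.294 mg/L.
Minimum DO = 10.2 − 5.294 = 4.906 mg/L.

t_c ≈ 0.951 d; minimum DO ≈ 4.91 mg/L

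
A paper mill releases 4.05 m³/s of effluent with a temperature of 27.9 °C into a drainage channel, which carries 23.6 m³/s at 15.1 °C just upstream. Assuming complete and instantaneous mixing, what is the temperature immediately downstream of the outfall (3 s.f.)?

Flow-weighted mixing: C = (Q_r C_r + Q_w C_w)/(Q_r + Q_w)
= (23.6×15.1 + 4.05×27.9)/(23.6 + 4.05) = 469.4/27.65 = 16.97 °C.

17.0 °C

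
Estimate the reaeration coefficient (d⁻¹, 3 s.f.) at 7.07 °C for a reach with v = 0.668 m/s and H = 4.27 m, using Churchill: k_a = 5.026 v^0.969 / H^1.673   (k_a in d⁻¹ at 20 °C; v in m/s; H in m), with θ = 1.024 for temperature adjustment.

k_a ≈ 0.221 d⁻¹

k_a(20) = 5.026 × 0.668^0.969 / 4.27^1.673 = 5.026 × 0.6764 / 11.34 = 0.2997 d⁻¹.
k_a(7.07) = 0.2997 × 1.024^(7.07−20) = 0.2997 × 0.7359 = 0.2206 d⁻¹.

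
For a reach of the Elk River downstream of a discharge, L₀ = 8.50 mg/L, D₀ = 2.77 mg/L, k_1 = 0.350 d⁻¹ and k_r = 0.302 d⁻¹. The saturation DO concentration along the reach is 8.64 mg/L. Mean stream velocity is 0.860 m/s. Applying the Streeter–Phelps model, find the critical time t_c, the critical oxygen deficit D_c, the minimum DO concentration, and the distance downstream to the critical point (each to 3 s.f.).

t_c ≈ 2.16 d; D_c ≈ 4.62 mg/L; min DO ≈ 4.02 mg/L; x_c ≈ 161 km

At the critical point dD/dt = 0, so k_1 L₀ e^(−k_1 t) = k_r D. Substituting D(t) from the Streeter–Phelps equation and solving for t gives
t_c = ln[(k_r/k_1)(1 − D₀(k_r−k_1)/(k_1 L₀))] / (k_r−k_1).
Here k_r−k_1 = -0.04800 d⁻¹ and 1 − D₀(k_r−k_1)/(k_1 L₀) = 1 − 2.77×-0.04800/(0.350×8.50) = 1.045, so
t_c = ln(0.8629 × 1.045) / -0.04800 = -0.1038 / -0.04800 = 2.162 d.
L(t_c) = L₀ e^(−k_1 t_c) = 8.50 × 0.4692 = 3.988 mg/L, and at the critical point k_r D_c = k_1 L, so D_c = (0.350/0.302) × 3.988 = 4.622 mg/L.
Minimum DO = C_s − D_c = 8.64 − 4.622 = 4.018 mg/L.
x_c = v t_c = 0.860 m/s × 2.162 d × 86400 s/d = 160700 m ≈ 161 km.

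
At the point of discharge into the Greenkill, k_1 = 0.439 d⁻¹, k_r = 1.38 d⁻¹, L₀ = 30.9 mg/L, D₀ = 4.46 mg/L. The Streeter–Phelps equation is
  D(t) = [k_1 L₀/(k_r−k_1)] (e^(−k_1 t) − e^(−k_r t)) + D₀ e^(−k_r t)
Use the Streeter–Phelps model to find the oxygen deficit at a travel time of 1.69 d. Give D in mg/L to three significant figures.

k_1 L₀/(k_r−k_1) = 0.439×30.9/(1.38−0.439) = 13.57/0.9410 = 14.42 mg/L.
e^(−k_1 t) = e^(−0.439×1.690) = 0.4762; e^(−k_r t) = e^(−1.38×1.690) = 0.09708.
D = 14.42 × (0.4762 − 0.09708) + 4.46 × 0.09708 = 5.465 + 0.4330 = 5.898 mg/L.

D ≈ 5.90 mg/L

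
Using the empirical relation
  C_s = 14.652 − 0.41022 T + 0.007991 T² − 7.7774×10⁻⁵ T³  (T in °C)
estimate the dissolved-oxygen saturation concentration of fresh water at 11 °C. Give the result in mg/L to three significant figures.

C_s = 14.652 − 0.41022×11 + 0.007991×11² − 7.7774×10⁻⁵×11³ = 11.00 mg/L.

C_s ≈ 11.0 mg/L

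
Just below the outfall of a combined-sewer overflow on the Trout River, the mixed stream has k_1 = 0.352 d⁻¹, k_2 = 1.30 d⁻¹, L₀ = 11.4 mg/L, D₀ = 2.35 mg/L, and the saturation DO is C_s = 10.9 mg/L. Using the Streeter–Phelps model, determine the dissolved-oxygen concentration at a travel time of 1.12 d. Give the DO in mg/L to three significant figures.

DO ≈ 8.49 mg/L

k_1 L₀/(k_2−k_1) = 0.352×11.4/(1.30−0.352) = 4.013/0.9480 = 4.233 mg/L.
e^(−k_1 t) = e^(−0.352×1.120) = 0.6742; e^(−k_2 t) = e^(−1.30×1.120) = 0.2332.
D = 4.233 × (0.6742 − 0.2332) + 2.35 × 0.2332 = 1.867 + 0.5479 = 2.415 mg/L.
DO = C_s − D = 10.9 − 2.415 = 8.485 mg/L.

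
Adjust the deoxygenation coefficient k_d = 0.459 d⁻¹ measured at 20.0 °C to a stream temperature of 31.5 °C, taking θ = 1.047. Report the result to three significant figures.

k_d(T₂) = k_d(T₁) · θ^(T₂−T₁) = 0.459 × 1.047^(31.5−20.0)
= 0.459 × 1.047^11.5 = 0.459 × 1.696 = 0.7784 d⁻¹.

k_d ≈ 0.778 d⁻¹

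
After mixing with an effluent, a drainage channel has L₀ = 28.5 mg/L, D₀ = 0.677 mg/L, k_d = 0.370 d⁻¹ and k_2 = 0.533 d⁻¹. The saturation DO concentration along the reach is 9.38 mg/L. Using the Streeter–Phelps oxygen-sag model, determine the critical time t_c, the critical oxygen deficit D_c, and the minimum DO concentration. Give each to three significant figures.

t_c ≈ 2.17 d; D_c ≈ 8.85 mg/L; min DO ≈ 0.532 mg/L

At the critical point dD/dt = 0, so k_d L₀ e^(−k_d t) = k_2 D. Substituting D(t) from the Streeter–Phelps equation and solving for t gives
t_c = ln[(k_2/k_d)(1 − D₀(k_2−k_d)/(k_d L₀))] / (k_2−k_d).
Here k_2−k_d = 0.1630 d⁻¹ and 1 − D₀(k_2−k_d)/(k_d L₀) = 1 − 0.677×0.1630/(0.370×28.5) = 0.9895, so
t_c = ln(1.441 × 0.9895) / 0.1630 = 0.3545 / 0.1630 = 2.175 d.
L(t_c) = L₀ e^(−k_d t_c) = 28.5 × 0.4472 = 12.75 mg/L, and at the critical point k_2 D_c = k_d L, so D_c = (0.370/0.533) × 12.75 = 8.848 mg/L.
Minimum DO = C_s − D_c = 9.38 − 8.848 = 0.5320 mg/L.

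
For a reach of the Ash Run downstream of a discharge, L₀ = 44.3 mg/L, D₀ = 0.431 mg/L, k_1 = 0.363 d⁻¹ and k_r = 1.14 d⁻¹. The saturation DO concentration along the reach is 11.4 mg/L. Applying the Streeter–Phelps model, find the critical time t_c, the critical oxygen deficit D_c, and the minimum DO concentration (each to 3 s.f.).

t_c ≈ 1.45 d; D_c ≈ 8.35 mg/L; min DO ≈ 3.05 mg/L

At the critical point dD/dt = 0, so k_1 L₀ e^(−k_1 t) = k_r D. Substituting D(t) from the Streeter–Phelps equation and solving for t gives
t_c = ln[(k_r/k_1)(1 − D₀(k_r−k_1)/(k_1 L₀))] / (k_r−k_1).
Here k_r−k_1 = 0.7770 d⁻¹ and 1 − D₀(k_r−k_1)/(k_1 L₀) = 1 − 0.431×0.7770/(0.363×44.3) = 0.9792, so
t_c = ln(3.140 × 0.9792) / 0.7770 = 1.123 / 0.7770 = 1.446 d.
L(t_c) = L₀ e^(−k_1 t_c) = 44.3 × 0.5917 = 26.21 mg/L, and at the critical point k_r D_c = k_1 L, so D_c = (0.363/1.14) × 26.21 = 8.346 mg/L.
Minimum DO = C_s − D_c = 11.4 − 8.346 = 3.054 mg/L.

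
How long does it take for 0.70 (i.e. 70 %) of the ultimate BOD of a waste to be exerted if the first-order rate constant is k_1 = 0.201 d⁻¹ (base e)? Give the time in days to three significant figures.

t ≈ 5.99 d

y/L₀ = 1 − e^(−k_1 t) = 0.70 ⇒ e^(−k_1 t) = 0.300
t = −ln(0.300) / 0.201 = 1.204 / 0.201 = 5.990 d.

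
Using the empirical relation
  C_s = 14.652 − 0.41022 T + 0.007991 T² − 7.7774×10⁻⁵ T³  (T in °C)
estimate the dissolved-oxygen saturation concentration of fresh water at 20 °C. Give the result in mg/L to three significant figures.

C_s = 14.652 − 0.41022×20 + 0.007991×20² − 7.7774×10⁻⁵×20³ = 9.022 mg/L.

C_s ≈ 9.02 mg/L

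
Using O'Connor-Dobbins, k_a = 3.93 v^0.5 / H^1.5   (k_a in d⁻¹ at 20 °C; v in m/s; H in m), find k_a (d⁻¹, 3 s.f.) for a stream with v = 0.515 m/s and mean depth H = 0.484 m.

k_a ≈ 8.38 d⁻¹

k_a = 3.93 × 0.515^0.5 / 0.484^1.5 = 3.93 × 0.7176 / 0.3367 = 8.376 d⁻¹.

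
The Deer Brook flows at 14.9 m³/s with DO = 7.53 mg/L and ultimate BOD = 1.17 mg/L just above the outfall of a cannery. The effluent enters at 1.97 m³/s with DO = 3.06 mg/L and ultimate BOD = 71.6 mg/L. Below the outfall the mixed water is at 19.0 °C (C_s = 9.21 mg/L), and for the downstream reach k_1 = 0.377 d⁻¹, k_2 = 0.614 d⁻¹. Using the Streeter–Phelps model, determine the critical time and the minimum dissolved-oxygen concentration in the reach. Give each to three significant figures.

Mixed DO = (14.9×7.53 + 1.97×3.06)/(14.9+1.97) = 118.2/16.87 = 7.008 mg/L.
Mixed L₀ = (14.9×1.17 + 1.97×71.6)/(16.87) = 158.5/16.87 = 9.394 mg/L.
Initial deficit D₀ = C_s − DO₀ = 9.21 − 7.008 = 2.202 mg/L.
t_c = (1/0.2370) ln[(0.614/0.377)(1 − 2.202×0.2370/(0.377×9.394))] = 4.219 × ln(1.389) = 1.385 d.
D_c = (0.377/0.614) × 9.394 × e^(−0.377×1.385) = 0.6140 × 9.394 × 0.5932 = 3.421 mg/L.
Minimum DO = 9.21 − 3.421 = 5.789 mg/L.

t_c ≈ 1.39 d; minimum DO ≈ 5.79 mg/L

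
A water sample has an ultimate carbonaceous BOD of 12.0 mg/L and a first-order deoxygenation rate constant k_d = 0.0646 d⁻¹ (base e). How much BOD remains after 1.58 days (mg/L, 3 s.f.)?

L ≈ 10.8 mg/L

L_t = L₀ e^(−k_d t) = 12.0 × e^(−0.0646×1.58) = 12.0 × 0.9030 = 10.84 mg/L.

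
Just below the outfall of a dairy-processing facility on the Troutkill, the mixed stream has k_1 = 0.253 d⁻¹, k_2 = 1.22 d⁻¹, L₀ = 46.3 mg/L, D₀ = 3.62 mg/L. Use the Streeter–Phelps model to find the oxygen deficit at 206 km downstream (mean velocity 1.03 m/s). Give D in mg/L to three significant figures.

D ≈ 6.24 mg/L

Travel time t = x/v = 206 km / (1.03 m/s) = 206000 m / 1.03 m/s = 200000 s = 2.315 d.
k_1 L₀/(k_2−k_1) = 0.253×46.3/(1.22−0.253) = 11.71/0.9670 = 12.11 mg/L.
e^(−k_1 t) = e^(−0.253×2.315) = 0.5567; e^(−k_2 t) = e^(−1.22×2.315) = 0.05936.
D = 12.11 × (0.5567 − 0.05936) + 3.62 × 0.05936 = 6.025 + 0.2149 = 6.240 mg/L.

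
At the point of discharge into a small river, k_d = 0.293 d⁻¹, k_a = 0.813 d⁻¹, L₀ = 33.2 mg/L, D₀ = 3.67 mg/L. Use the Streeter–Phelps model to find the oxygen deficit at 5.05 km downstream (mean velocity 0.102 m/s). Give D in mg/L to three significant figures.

Travel time t = x/v = 5.05 km / (0.102 m/s) = 5050 m / 0.102 m/s = 49510 s = 0.5730 d.
k_d L₀/(k_a−k_d) = 0.293×33.2/(0.813−0.293) = 9.728/0.5200 = 18.71 mg/L.
e^(−k_d t) = e^(−0.293×0.5730) = 0.8454; e^(−k_a t) = e^(−0.813×0.5730) = 0.6276.
D = 18.71 × (0.8454 − 0.6276) + 3.67 × 0.6276 = 4.075 + 2.303 = 6.379 mg/L.

D ≈ 6.38 mg/L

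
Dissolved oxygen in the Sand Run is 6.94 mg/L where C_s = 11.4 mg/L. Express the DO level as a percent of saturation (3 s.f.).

% saturation = C/C_s × 100 = 6.94/11.4 × 100 = 60.9 %.

60.9 % saturation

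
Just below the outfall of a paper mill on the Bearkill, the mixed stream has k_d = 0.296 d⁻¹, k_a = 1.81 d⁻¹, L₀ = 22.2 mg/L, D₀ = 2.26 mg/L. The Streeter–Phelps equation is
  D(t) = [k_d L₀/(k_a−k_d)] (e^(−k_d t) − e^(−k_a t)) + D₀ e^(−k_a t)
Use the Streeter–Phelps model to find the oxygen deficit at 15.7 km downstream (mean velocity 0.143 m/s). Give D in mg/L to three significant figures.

D ≈ 2.77 mg/L

Travel time t = x/v = 15.7 km / (0.143 m/s) = 15700 m / 0.143 m/s = 109800 s = 1.271 d.
k_d L₀/(k_a−k_d) = 0.296×22.2/(1.81−0.296) = 6.571/1.514 = 4.340 mg/L.
e^(−k_d t) = e^(−0.296×1.271) = 0.6865; e^(−k_a t) = e^(−1.81×1.271) = 0.1003.
D = 4.340 × (0.6865 − 0.1003) + 2.26 × 0.1003 = 2.545 + 0.2266 = 2.771 mg/L.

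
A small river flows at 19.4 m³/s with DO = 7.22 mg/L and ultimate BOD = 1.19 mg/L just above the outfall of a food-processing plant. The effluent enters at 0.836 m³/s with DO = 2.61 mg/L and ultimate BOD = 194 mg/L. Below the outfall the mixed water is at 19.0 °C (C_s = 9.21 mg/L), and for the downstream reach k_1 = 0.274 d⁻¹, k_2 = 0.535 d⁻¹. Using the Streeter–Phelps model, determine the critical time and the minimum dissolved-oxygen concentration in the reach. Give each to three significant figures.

Mixed DO = (19.4×7.22 + 0.836×2.61)/(19.4+0.836) = 142.2/20.24 = 7.030 mg/L.
Mixed L₀ = (19.4×1.19 + 0.836×194)/(20.24) = 185.3/20.24 = 9.155 mg/L.
Initial deficit D₀ = C_s − DO₀ = 9.21 − 7.030 = 2.180 mg/L.
t_c = (1/0.2610) ln[(0.535/0.274)(1 − 2.180×0.2610/(0.274×9.155))] = 3.831 × ln(1.510) = 1.578 d.
D_c = (0.274/0.535) × 9.155 × e^(−0.274×1.578) = 0.5121 × 9.155 × 0.6490 = 3.043 mg/L.
Minimum DO = 9.21 − 3.043 = 6.167 mg/L.

t_c ≈ 1.58 d; minimum DO ≈ 6.17 mg/L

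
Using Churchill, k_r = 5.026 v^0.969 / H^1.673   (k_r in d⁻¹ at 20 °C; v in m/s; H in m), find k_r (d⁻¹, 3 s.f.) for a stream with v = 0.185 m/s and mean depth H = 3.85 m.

k_r ≈ 0.103 d⁻¹

k_r = 5.026 × 0.185^0.969 / 3.85^1.673 = 5.026 × 0.1949 / 9.538 = 0.1027 d⁻¹.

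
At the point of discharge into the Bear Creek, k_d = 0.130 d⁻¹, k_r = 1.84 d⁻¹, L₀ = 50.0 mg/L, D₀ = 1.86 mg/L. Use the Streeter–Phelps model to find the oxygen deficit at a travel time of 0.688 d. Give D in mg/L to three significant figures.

k_d L₀/(k_r−k_d) = 0.130×50.0/(1.84−0.130) = 6.500/1.710 = 3.801 mg/L.
e^(−k_d t) = e^(−0.130×0.6880) = 0.9144; e^(−k_r t) = e^(−1.84×0.6880) = 0.2820.
D = 3.801 × (0.9144 − 0.2820) + 1.86 × 0.2820 = 2.404 + 0.5245 = 2.929 mg/L.

D ≈ 2.93 mg/L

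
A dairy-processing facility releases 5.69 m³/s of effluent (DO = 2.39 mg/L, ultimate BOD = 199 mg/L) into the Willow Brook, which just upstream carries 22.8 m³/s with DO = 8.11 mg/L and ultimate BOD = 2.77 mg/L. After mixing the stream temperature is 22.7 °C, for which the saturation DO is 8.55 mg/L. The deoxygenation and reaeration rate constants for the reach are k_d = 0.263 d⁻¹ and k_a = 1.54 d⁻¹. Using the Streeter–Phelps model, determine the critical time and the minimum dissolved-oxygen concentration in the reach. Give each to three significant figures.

t_c ≈ 1.23 d; minimum DO ≈ 3.36 mg/L

Mixed DO = (22.8×8.11 + 5.69×2.39)/(22.8+5.69) = 198.5/28.49 = 6.968 mg/L.
Mixed L₀ = (22.8×2.77 + 5.69×199)/(28.49) = 1195/28.49 = 41.96 mg/L.
Initial deficit D₀ = C_s − DO₀ = 8.55 − 6.968 = 1.582 mg/L.
t_c = (1/1.277) ln[(1.54/0.263)(1 − 1.582×1.277/(0.263×41.96))] = 0.7831 × ln(4.783) = 1.226 d.
D_c = (0.263/1.54) × 41.96 × e^(−0.263×1.226) = 0.1708 × 41.96 × 0.7245 = 5.191 mg/L.
Minimum DO = 8.55 − 5.191 = 3.359 mg/L.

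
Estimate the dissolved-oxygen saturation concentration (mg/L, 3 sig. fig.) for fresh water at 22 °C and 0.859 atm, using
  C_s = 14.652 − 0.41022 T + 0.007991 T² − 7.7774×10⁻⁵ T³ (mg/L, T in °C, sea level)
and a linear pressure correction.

At sea level: C_s = 14.652 − 0.41022×22 + 0.007991×22² − 7.7774×10⁻⁵×22³ = 8.667 mg/L.
Pressure correction: C_s' = 8.667 × 0.859 = 7.445 mg/L.

C_s ≈ 7.44 mg/L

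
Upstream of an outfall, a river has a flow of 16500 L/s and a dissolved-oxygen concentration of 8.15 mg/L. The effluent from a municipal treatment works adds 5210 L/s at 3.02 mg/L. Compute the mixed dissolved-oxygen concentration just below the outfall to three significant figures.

Flow-weighted mixing: C = (Q_r C_r + Q_w C_w)/(Q_r + Q_w)
= (16500×8.15 + 5210×3.02)/(16500 + 5210) = 150200/21710 = 6.919 mg/L.

6.92 mg/L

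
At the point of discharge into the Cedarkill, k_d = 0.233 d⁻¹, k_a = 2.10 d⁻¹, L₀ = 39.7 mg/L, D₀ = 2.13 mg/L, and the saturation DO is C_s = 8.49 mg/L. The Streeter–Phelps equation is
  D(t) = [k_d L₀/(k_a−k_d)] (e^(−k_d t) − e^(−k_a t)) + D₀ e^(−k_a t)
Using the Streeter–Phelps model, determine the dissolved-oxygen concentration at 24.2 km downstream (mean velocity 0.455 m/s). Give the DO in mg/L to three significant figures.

Travel time t = x/v = 24.2 km / (0.455 m/s) = 24200 m / 0.455 m/s = 53190 s = 0.6156 d.
k_d L₀/(k_a−k_d) = 0.233×39.7/(2.10−0.233) = 9.250/1.867 = 4.955 mg/L.
e^(−k_d t) = e^(−0.233×0.6156) = 0.8664; e^(−k_a t) = e^(−2.10×0.6156) = 0.2745.
D = 4.955 × (0.8664 − 0.2745) + 2.13 × 0.2745 = 2.932 + 0.5847 = 3.517 mg/L.
DO = C_s − D = 8.49 − 3.517 = 4.973 mg/L.

DO ≈ 4.97 mg/L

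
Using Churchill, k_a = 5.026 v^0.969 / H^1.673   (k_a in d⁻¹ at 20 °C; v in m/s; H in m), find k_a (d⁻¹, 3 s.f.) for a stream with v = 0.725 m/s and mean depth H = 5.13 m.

k_a = 5.026 × 0.725^0.969 / 5.13^1.673 = 5.026 × 0.7323 / 15.42 = 0.2387 d⁻¹.

k_a ≈ 0.239 d⁻¹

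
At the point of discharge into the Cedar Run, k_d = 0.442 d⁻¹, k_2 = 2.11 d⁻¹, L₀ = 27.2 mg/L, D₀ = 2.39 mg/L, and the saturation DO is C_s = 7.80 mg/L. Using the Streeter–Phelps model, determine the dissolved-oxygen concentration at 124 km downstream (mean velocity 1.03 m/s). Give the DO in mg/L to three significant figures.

DO ≈ 4.16 mg/L

Travel time t = x/v = 124 km / (1.03 m/s) = 124000 m / 1.03 m/s = 120400 s = 1.393 d.
k_d L₀/(k_2−k_d) = 0.442×27.2/(2.11−0.442) = 12.02/1.668 = 7.208 mg/L.
e^(−k_d t) = e^(−0.442×1.393) = 0.5402; e^(−k_2 t) = e^(−2.11×1.393) = 0.05286.
D = 7.208 × (0.5402 − 0.05286) + 2.39 × 0.05286 = 3.512 + 0.1263 = 3.639 mg/L.
DO = C_s − D = 7.80 − 3.639 = 4.161 mg/L.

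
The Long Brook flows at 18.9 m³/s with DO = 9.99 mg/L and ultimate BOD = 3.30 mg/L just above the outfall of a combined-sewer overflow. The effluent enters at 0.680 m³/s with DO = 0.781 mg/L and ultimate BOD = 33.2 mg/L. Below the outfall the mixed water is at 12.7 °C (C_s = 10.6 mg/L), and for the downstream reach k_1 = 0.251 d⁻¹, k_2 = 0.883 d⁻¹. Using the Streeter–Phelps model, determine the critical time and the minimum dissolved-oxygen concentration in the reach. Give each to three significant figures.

Mixed DO = (18.9×9.99 + 0.680×0.781)/(18.9+0.680) = 189.3/19.58 = 9.670 mg/L.
Mixed L₀ = (18.9×3.30 + 0.680×33.2)/(19.58) = 84.95/19.58 = 4.338 mg/L.
Initial deficit D₀ = C_s − DO₀ = 10.6 − 9.670 = 0.9298 mg/L.
t_c = (1/0.6320) ln[(0.883/0.251)(1 − 0.9298×0.6320/(0.251×4.338))] = 1.582 × ln(1.619) = 0.7628 d.
D_c = (0.251/0.883) × 4.338 × e^(−0.251×0.7628) = 0.2843 × 4.338 × 0.8257 = 1.018 mg/L.
Minimum DO = 10.6 − 1.018 = 9.582 mg/L.

t_c ≈ 0.763 d; minimum DO ≈ 9.58 mg/L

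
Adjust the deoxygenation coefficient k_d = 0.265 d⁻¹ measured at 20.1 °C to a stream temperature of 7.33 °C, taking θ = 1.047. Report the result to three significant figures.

k_d ≈ 0.147 d⁻¹

k_d(T₂) = k_d(T₁) · θ^(T₂−T₁) = 0.265 × 1.047^(7.33−20.1)
= 0.265 × 1.047^-12.8 = 0.265 × 0.5563 = 0.1474 d⁻¹.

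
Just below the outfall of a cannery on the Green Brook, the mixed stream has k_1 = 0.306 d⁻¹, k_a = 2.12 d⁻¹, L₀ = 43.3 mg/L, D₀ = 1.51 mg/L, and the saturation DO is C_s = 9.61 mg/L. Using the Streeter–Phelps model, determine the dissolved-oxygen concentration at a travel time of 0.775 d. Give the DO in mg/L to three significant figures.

DO ≈ 4.97 mg/L

k_1 L₀/(k_a−k_1) = 0.306×43.3/(2.12−0.306) = 13.25/1.814 = 7.304 mg/L.
e^(−k_1 t) = e^(−0.306×0.7750) = 0.7889; e^(−k_a t) = e^(−2.12×0.7750) = 0.1934.
D = 7.304 × (0.7889 − 0.1934) + 1.51 × 0.1934 = 4.349 + 0.2920 = 4.641 mg/L.
DO = C_s − D = 9.61 − 4.641 = 4.969 mg/L.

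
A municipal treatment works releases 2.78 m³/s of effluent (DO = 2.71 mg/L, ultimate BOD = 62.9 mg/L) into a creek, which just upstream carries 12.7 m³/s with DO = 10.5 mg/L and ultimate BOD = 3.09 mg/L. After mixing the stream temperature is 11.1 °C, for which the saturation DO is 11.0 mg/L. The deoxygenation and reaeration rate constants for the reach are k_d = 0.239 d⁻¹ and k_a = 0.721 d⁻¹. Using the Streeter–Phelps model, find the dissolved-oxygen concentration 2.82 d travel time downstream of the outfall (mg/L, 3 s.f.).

DO ≈ 8.15 mg/L

Mixed DO = (12.7×10.5 + 2.78×2.71)/(12.7+2.78) = 140.9/15.48 = 9.101 mg/L.
Mixed L₀ = (12.7×3.09 + 2.78×62.9)/(15.48) = 214.1/15.48 = 13.83 mg/L.
Initial deficit D₀ = C_s − DO₀ = 11.0 − 9.101 = 1.899 mg/L.
D(2.82) = [0.239×13.83/(0.721−0.239)](e^(−0.239×2.82) − e^(−0.721×2.82)) + 1.899 e^(−0.721×2.82)
= 6.858 × (0.5097 − 0.1309) + 1.899 × 0.1309 = 2.846 mg/L.
DO = 11.0 − 2.846 = 8.154 mg/L.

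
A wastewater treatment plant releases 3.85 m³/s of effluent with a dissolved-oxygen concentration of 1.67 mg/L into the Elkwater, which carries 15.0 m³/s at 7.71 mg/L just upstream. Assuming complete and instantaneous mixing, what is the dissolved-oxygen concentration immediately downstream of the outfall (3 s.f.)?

Flow-weighted mixing: C = (Q_r C_r + Q_w C_w)/(Q_r + Q_w)
= (15.0×7.71 + 3.85×1.67)/(15.0 + 3.85) = 122.1/18.85 = 6.476 mg/L.

6.48 mg/L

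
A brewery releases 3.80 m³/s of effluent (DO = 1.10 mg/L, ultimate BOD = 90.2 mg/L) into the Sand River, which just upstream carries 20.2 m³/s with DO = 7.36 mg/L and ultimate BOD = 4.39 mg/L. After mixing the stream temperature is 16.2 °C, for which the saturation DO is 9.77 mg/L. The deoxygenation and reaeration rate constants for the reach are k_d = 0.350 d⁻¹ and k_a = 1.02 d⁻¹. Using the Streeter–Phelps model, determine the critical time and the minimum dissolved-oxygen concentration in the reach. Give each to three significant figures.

t_c ≈ 0.925 d; minimum DO ≈ 5.31 mg/L

Mixed DO = (20.2×7.36 + 3.80×1.10)/(20.2+3.80) = 152.9/24.00 = 6.369 mg/L.
Mixed L₀ = (20.2×4.39 + 3.80×90.2)/(24.00) = 431.4/24.00 = 17.98 mg/L.
Initial deficit D₀ = C_s − DO₀ = 9.77 − 6.369 = 3.401 mg/L.
t_c = (1/0.6700) ln[(1.02/0.350)(1 − 3.401×0.6700/(0.350×17.98))] = 1.493 × ln(1.859) = 0.9253 d.
D_c = (0.350/1.02) × 17.98 × e^(−0.350×0.9253) = 0.3431 × 17.98 × 0.7234 = 4.462 mg/L.
Minimum DO = 9.77 − 4.462 = 5.308 mg/L.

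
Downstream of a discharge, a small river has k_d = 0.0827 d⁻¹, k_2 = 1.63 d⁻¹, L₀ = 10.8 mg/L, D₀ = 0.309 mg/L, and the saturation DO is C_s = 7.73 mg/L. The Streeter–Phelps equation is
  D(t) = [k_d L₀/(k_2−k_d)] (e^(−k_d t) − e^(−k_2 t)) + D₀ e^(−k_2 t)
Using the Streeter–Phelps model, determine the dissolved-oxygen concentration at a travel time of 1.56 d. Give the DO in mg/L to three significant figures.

DO ≈ 7.24 mg/L

k_d L₀/(k_2−k_d) = 0.0827×10.8/(1.63−0.0827) = 0.8932/1.547 = 0.5772 mg/L.
e^(−k_d t) = e^(−0.0827×1.560) = 0.8790; e^(−k_2 t) = e^(−1.63×1.560) = 0.07865.
D = 0.5772 × (0.8790 − 0.07865) + 0.309 × 0.07865 = 0.4620 + 0.02430 = 0.4863 mg/L.
DO = C_s − D = 7.73 − 0.4863 = 7.244 mg/L.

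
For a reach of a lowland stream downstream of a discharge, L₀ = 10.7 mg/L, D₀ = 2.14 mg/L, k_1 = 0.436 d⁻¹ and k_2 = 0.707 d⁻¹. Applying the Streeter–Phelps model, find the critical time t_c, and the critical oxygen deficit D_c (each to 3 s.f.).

t_c ≈ 1.29 d; D_c ≈ 3.75 mg/L

At the critical point dD/dt = 0, so k_1 L₀ e^(−k_1 t) = k_2 D. Substituting D(t) from the Streeter–Phelps equation and solving for t gives
t_c = ln[(k_2/k_1)(1 − D₀(k_2−k_1)/(k_1 L₀))] / (k_2−k_1).
Here k_2−k_1 = 0.2710 d⁻¹ and 1 − D₀(k_2−k_1)/(k_1 L₀) = 1 − 2.14×0.2710/(0.436×10.7) = 0.8757, so
t_c = ln(1.622 × 0.8757) / 0.2710 = 0.3506 / 0.2710 = 1.294 d.
D_c = (k_1/k_2) L₀ e^(−k_1 t_c) = (0.436/0.707) × 10.7 × e^(−0.436×1.294) = 0.6167 × 10.7 × 0.5689 = 3.754 mg/L.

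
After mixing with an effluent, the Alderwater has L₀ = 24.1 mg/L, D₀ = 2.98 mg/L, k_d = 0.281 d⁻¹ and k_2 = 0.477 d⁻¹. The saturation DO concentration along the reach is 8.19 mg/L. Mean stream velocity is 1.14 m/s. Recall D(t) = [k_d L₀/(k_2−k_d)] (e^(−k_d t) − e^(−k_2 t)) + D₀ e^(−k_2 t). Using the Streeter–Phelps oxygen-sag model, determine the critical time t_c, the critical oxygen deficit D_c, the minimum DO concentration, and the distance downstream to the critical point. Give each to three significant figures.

t_c = [1/(k_2−k_d)] ln[(k_2/k_d)(1 − D₀(k_2−k_d)/(k_d L₀))]
= [1/(0.477−0.281)] ln[(0.477/0.281)(1 − 2.98×0.1960/(0.281×24.1))]
= (1/0.1960) ln[1.698 × 0.9138] = 5.102 × ln(1.551) = 5.102 × 0.4390 = 2.240 d.
L(t_c) = L₀ e^(−k_d t_c) = 24.1 × 0.5329 = 12.84 mg/L, and at the critical point k_2 D_c = k_d L, so D_c = (0.281/0.477) × 12.84 = 7.566 mg/L.
Minimum DO = C_s − D_c = 8.19 − 7.566 = 0.6236 mg/L.
x_c = v t_c = 1.14 m/s × 2.240 d × 86400 s/d = 220600 m ≈ 221 km.

t_c ≈ 2.24 d; D_c ≈ 7.57 mg/L; min DO ≈ 0.624 mg/L; x_c ≈ 221 km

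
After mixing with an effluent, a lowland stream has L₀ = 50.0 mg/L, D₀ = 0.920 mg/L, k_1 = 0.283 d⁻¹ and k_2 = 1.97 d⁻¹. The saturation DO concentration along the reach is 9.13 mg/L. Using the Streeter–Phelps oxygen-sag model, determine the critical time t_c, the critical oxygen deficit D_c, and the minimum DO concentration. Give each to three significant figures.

At the critical point dD/dt = 0, so k_1 L₀ e^(−k_1 t) = k_2 D. Substituting D(t) from the Streeter–Phelps equation and solving for t gives
t_c = ln[(k_2/k_1)(1 − D₀(k_2−k_1)/(k_1 L₀))] / (k_2−k_1).
Here k_2−k_1 = 1.687 d⁻¹ and 1 − D₀(k_2−k_1)/(k_1 L₀) = 1 − 0.920×1.687/(0.283×50.0) = 0.8903, so
t_c = ln(6.961 × 0.8903) / 1.687 = 1.824 / 1.687 = 1.081 d.
D_c = (k_1/k_2) L₀ e^(−k_1 t_c) = (0.283/1.97) × 50.0 × e^(−0.283×1.081) = 0.1437 × 50.0 × 0.7364 = 5.289 mg/L.
Minimum DO = C_s − D_c = 9.13 − 5.289 = 3.841 mg/L.

t_c ≈ 1.08 d; D_c ≈ 5.29 mg/L; min DO ≈ 3.84 mg/L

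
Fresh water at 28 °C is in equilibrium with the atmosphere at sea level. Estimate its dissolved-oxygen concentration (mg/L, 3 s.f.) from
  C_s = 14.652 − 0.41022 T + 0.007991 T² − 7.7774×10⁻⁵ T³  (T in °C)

C_s = 14.652 − 0.41022×28 + 0.007991×28² − 7.7774×10⁻⁵×28³ = 7.723 mg/L.

C_s ≈ 7.72 mg/L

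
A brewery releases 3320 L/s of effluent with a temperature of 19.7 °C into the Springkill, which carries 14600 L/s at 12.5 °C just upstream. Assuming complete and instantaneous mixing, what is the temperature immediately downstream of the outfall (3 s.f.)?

Flow-weighted mixing: C = (Q_r C_r + Q_w C_w)/(Q_r + Q_w)
= (14600×12.5 + 3320×19.7)/(14600 + 3320) = 247900/17920 = 13.83 °C.

13.8 °C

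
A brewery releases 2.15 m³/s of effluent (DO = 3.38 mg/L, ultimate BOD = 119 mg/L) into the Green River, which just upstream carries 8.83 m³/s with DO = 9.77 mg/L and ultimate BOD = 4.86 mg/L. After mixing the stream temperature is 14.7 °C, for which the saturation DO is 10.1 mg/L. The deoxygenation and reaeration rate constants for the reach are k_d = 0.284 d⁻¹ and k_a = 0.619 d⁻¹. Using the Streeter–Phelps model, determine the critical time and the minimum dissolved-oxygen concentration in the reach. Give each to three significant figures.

t_c ≈ 2.11 d; minimum DO ≈ 3.25 mg/L

Mixed DO = (8.83×9.77 + 2.15×3.38)/(8.83+2.15) = 93.54/10.98 = 8.519 mg/L.
Mixed L₀ = (8.83×4.86 + 2.15×119)/(10.98) = 298.8/10.98 = 27.21 mg/L.
Initial deficit D₀ = C_s − DO₀ = 10.1 − 8.519 = 1.581 mg/L.
t_c = (1/0.3350) ln[(0.619/0.284)(1 − 1.581×0.3350/(0.284×27.21))] = 2.985 × ln(2.030) = 2.114 d.
D_c = (0.284/0.619) × 27.21 × e^(−0.284×2.114) = 0.4588 × 27.21 × 0.5486 = 6.849 mg/L.
Minimum DO = 10.1 − 6.849 = 3.251 mg/L.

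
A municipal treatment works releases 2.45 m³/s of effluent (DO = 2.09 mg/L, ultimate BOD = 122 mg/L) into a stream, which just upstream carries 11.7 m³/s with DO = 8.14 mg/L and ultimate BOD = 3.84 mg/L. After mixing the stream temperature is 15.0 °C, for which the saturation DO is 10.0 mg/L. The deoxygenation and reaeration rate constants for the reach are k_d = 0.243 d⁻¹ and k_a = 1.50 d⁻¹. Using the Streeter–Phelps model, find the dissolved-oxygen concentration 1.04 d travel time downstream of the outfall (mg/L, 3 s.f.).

DO ≈ 6.73 mg/L

Mixed DO = (11.7×8.14 + 2.45×2.09)/(11.7+2.45) = 100.4/14.15 = 7.092 mg/L.
Mixed L₀ = (11.7×3.84 + 2.45×122)/(14.15) = 343.8/14.15 = 24.30 mg/L.
Initial deficit D₀ = C_s − DO₀ = 10.0 − 7.092 = 2.908 mg/L.
D(1.04) = [0.243×24.30/(1.50−0.243)](e^(−0.243×1.04) − e^(−1.50×1.04)) + 2.908 e^(−1.50×1.04)
= 4.697 × (0.7767 − 0.2101) + 2.908 × 0.2101 = 3.272 mg/L.
DO = 10.0 − 3.272 = 6.728 mg/L.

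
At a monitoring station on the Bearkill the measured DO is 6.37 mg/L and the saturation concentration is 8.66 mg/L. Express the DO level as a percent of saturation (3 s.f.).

73.6 % saturation

% saturation = C/C_s × 100 = 6.37/8.66 × 100 = 73.6 %.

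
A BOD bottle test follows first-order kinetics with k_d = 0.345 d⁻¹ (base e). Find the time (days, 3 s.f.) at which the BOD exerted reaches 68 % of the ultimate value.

y/L₀ = 1 − e^(−k_d t) = 0.68 ⇒ e^(−k_d t) = 0.320
t = −ln(0.320) / 0.345 = 1.139 / 0.345 = 3.303 d.

t ≈ 3.30 d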